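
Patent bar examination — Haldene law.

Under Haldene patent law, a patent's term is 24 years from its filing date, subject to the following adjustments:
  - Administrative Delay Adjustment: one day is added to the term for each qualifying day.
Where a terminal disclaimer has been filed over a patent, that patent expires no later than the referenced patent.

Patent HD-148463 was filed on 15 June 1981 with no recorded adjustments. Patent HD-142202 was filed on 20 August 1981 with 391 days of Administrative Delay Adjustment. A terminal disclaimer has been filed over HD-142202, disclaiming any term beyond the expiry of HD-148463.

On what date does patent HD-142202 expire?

2005-06-15

Natural term of HD-142202:
  Base: filing + 24 years → 20 August 2005.
  Administrative Delay Adjustment: +391 days → 15 September 2006.
Expiry of referenced patent HD-148463:
  Base: filing + 24 years → 15 June 2005.
Terminal disclaimer: HD-142202 expires on the earlier of 15 September 2006 and 15 June 2005.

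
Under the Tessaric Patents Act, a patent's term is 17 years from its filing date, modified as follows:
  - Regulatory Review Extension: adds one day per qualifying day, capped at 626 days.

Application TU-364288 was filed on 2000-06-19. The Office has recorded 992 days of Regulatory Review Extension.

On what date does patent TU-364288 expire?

Base term: filing date + 17 years → 19 June 2017.
Regulatory Review Extension: 992 days claimed exceeds the 626-day cap, so +626 days → 7 March 2019.

2019-03-07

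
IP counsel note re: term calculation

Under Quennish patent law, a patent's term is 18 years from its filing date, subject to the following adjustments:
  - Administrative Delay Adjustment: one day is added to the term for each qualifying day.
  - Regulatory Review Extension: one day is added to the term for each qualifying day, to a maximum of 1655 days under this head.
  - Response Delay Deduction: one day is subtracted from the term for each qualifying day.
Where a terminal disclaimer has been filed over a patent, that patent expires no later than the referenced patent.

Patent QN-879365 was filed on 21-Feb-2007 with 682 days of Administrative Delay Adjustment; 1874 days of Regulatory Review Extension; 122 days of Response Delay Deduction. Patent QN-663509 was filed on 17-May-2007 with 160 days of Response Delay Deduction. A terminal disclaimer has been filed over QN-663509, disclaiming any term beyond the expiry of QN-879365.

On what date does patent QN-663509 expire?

Natural term of QN-663509:
  Base: filing + 18 years → 17 May 2025.
  Response Delay Deduction: −160 days → 8 December 2024.
Expiry of referenced patent QN-879365:
  Base: filing + 18 years → 21 February 2025.
  Administrative Delay Adjustment: +682 days → 4 January 2027.
  Regulatory Review Extension: 1874 days claimed exceeds the 1655-day cap, so +1655 days → 17 July 2031.
  Response Delay Deduction: −122 days → 17 March 2031.
Terminal disclaimer: QN-663509 expires on the earlier of 8 December 2024 and 17 March 2031.

2024-12-08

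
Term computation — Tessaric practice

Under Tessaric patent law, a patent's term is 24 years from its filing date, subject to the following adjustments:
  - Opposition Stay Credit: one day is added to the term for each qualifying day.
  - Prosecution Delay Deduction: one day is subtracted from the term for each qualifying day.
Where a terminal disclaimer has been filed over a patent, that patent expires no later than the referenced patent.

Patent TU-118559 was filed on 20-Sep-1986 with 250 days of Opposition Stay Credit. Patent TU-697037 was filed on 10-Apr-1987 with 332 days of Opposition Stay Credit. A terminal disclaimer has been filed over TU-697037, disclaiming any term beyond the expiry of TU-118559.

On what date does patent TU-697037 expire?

2011-05-28

Natural term of TU-697037:
  Base: filing + 24 years → 10 April 2011.
  Opposition Stay Credit: +332 days → 7 March 2012.
Expiry of referenced patent TU-118559:
  Base: filing + 24 years → 20 September 2010.
  Opposition Stay Credit: +250 days → 28 May 2011.
Terminal disclaimer: TU-697037 expires on the earlier of 7 March 2012 and 28 May 2011.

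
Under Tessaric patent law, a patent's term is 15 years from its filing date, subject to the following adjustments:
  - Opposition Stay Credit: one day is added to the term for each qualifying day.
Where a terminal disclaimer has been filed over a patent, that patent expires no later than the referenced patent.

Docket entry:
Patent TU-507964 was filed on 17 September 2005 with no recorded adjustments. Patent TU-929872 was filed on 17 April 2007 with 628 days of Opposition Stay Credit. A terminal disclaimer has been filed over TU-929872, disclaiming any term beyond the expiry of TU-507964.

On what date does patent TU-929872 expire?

Natural term of TU-929872:
  Base: filing + 15 years → 17 April 2022.
  Opposition Stay Credit: +628 days → 5 January 2024.
Expiry of referenced patent TU-507964:
  Base: filing + 15 years → 17 September 2020.
Terminal disclaimer: TU-929872 expires on the earlier of 5 January 2024 and 17 September 2020.

2020-09-17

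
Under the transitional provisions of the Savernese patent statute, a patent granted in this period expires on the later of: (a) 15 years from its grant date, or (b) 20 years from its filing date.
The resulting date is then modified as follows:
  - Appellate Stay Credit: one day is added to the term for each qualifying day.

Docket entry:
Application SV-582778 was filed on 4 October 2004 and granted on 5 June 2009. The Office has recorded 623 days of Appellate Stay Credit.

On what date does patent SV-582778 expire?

(a) grant + 15 years → 5 June 2024.
(b) filing + 20 years → 4 October 2024.
Later of the two: 4 October 2024.
Appellate Stay Credit: +623 days → 19 June 2026.

2026-06-19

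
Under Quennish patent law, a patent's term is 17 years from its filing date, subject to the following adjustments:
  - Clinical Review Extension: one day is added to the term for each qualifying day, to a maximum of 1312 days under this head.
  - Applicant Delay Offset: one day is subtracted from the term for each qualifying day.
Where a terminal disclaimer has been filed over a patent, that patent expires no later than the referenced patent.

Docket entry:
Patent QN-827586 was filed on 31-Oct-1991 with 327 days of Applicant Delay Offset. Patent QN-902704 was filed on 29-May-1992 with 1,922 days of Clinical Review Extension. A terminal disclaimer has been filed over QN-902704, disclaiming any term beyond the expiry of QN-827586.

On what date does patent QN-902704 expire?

Natural term of QN-902704:
  Base: filing + 17 years → 29 May 2009.
  Clinical Review Extension: 1922 days claimed exceeds the 1312-day cap, so +1312 days → 31 December 2012.
Expiry of referenced patent QN-827586:
  Base: filing + 17 years → 31 October 2008.
  Applicant Delay Offset: −327 days → 9 December 2007.
Terminal disclaimer: QN-902704 expires on the earlier of 31 December 2012 and 9 December 2007.

December 9, 2007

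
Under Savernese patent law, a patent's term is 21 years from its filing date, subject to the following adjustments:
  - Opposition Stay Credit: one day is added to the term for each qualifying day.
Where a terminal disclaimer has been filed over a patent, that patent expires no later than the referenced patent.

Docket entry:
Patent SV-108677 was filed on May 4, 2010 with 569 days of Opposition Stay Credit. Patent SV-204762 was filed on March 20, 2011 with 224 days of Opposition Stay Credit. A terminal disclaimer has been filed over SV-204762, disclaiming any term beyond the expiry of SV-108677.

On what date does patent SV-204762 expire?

2032-10-30

Natural term of SV-204762:
  Base: filing + 21 years → 20 March 2032.
  Opposition Stay Credit: +224 days → 30 October 2032.
Expiry of referenced patent SV-108677:
  Base: filing + 21 years → 4 May 2031.
  Opposition Stay Credit: +569 days → 23 November 2032.
Terminal disclaimer: SV-204762 expires on the earlier of 30 October 2032 and 23 November 2032.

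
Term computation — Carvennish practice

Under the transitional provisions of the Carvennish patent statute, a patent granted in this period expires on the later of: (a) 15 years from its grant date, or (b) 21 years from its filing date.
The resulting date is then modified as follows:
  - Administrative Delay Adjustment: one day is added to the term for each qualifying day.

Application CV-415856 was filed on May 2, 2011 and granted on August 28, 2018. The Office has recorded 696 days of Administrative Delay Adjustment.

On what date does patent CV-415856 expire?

2035-07-25

(a) grant + 15 years → 28 August 2033.
(b) filing + 21 years → 2 May 2032.
Later of the two: 28 August 2033.
Administrative Delay Adjustment: +696 days → 25 July 2035.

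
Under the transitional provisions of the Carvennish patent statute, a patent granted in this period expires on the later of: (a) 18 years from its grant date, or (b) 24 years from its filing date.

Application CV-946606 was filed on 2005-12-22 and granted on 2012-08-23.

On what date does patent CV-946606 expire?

2030-08-23

(a) grant + 18 years → 23 August 2030.
(b) filing + 24 years → 22 December 2029.
Later of the two: 23 August 2030.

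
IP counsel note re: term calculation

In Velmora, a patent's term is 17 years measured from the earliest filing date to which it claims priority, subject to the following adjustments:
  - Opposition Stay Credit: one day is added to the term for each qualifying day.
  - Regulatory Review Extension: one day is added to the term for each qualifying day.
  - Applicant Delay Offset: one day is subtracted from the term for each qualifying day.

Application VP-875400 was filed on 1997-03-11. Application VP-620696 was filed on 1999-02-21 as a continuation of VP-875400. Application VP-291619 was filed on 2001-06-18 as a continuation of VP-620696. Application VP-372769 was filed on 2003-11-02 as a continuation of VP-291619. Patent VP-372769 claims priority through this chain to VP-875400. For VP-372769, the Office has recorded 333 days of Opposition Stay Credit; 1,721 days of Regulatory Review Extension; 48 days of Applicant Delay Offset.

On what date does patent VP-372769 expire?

September 7, 2019

Earliest priority filing: 11 March 1997.
Base term: 11 March 1997 + 17 years → 11 March 2014.
Opposition Stay Credit: +333 days → 7 February 2015.
Regulatory Review Extension: +1721 days → 25 October 2019.
Applicant Delay Offset: −48 days → 7 September 2019.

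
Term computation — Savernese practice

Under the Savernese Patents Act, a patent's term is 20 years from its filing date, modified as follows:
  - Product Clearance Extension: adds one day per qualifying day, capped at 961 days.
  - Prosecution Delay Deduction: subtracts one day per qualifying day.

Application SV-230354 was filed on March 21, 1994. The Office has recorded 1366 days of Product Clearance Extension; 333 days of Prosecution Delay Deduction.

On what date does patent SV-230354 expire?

2015-12-09

Base term: filing date + 20 years → 21 March 2014.
Product Clearance Extension: 1366 days claimed exceeds the 961-day cap, so +961 days → 6 November 2016.
Prosecution Delay Deduction: −333 days → 9 December 2015.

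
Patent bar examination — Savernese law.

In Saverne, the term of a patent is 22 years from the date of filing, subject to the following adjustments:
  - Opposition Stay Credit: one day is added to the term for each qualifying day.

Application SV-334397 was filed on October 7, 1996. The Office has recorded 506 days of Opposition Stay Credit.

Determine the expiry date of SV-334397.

2020-02-25

Base term: filing date + 22 years → 7 October 2018.
Opposition Stay Credit: +506 days → 25 February 2020.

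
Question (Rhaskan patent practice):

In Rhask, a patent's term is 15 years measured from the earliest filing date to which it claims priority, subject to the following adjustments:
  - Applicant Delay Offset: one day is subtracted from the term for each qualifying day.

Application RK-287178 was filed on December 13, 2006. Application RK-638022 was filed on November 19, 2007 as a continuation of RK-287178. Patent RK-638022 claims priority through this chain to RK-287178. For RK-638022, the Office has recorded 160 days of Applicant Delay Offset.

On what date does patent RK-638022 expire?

Earliest priority filing: 13 December 2006.
Base term: 13 December 2006 + 15 years → 13 December 2021.
Applicant Delay Offset: −160 days → 6 July 2021.

2021-07-06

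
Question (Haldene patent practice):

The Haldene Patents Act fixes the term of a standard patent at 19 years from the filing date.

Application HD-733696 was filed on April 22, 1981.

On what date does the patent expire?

April 22, 2000

Filing date + 19 years → 22 April 2000.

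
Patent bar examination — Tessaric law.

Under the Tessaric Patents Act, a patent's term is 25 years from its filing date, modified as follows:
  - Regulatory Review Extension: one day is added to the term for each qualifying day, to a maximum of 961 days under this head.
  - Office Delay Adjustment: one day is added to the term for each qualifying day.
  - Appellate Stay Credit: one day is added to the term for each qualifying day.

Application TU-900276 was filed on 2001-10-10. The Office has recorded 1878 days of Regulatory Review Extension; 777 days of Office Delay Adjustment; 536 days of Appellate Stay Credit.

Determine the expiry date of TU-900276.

Base term: filing date + 25 years → 10 October 2026.
Regulatory Review Extension: 1878 days claimed exceeds the 961-day cap, so +961 days → 28 May 2029.
Office Delay Adjustment: +777 days → 14 July 2031.
Appellate Stay Credit: +536 days → 31 December 2032.

2032-12-31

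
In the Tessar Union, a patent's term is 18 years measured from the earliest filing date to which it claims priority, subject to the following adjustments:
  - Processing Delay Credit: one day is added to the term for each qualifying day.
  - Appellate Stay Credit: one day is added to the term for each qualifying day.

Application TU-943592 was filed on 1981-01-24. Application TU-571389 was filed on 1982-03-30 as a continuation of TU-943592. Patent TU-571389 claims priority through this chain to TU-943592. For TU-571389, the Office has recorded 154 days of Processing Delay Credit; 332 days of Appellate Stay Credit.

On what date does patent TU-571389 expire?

2000-05-24

Earliest priority filing: 24 January 1981.
Base term: 24 January 1981 + 18 years → 24 January 1999.
Processing Delay Credit: +154 days → 27 June 1999.
Appellate Stay Credit: +332 days → 24 May 2000.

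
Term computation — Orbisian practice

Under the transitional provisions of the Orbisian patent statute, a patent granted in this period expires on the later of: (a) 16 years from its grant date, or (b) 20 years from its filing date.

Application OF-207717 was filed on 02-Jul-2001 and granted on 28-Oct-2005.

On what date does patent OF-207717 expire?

(a) grant + 16 years → 28 October 2021.
(b) filing + 20 years → 2 July 2021.
Later of the two: 28 October 2021.

2021-10-28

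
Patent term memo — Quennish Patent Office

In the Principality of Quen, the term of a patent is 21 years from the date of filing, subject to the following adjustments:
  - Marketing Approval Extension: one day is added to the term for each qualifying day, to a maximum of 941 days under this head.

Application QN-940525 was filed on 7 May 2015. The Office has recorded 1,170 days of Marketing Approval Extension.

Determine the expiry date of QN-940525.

Base term: filing date + 21 years → 7 May 2036.
Marketing Approval Extension: 1170 days claimed exceeds the 941-day cap, so +941 days → 4 December 2038.

December 4, 2038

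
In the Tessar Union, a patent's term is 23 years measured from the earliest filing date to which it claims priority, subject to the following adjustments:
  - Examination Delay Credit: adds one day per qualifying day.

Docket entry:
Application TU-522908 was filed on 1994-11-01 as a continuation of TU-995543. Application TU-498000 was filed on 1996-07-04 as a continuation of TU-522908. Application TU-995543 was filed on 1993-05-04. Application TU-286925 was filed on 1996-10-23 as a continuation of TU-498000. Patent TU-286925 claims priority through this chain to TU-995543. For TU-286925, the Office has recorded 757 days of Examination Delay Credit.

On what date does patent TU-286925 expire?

May 31, 2018

Earliest priority filing: 4 May 1993.
Base term: 4 May 1993 + 23 years → 4 May 2016.
Examination Delay Credit: +757 days → 31 May 2018.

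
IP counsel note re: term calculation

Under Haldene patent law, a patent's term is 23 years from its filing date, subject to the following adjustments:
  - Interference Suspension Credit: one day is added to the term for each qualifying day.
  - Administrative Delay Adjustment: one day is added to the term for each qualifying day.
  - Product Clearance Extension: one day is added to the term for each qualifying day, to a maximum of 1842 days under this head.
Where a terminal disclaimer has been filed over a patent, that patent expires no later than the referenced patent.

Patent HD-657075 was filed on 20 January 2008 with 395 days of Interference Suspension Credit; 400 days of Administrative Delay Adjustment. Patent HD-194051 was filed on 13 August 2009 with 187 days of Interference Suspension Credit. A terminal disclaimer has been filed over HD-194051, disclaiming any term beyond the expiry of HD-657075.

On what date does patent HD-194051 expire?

February 16, 2033

Natural term of HD-194051:
  Base: filing + 23 years → 13 August 2032.
  Interference Suspension Credit: +187 days → 16 February 2033.
Expiry of referenced patent HD-657075:
  Base: filing + 23 years → 20 January 2031.
  Interference Suspension Credit: +395 days → 19 February 2032.
  Administrative Delay Adjustment: +400 days → 25 March 2033.
Terminal disclaimer: HD-194051 expires on the earlier of 16 February 2033 and 25 March 2033.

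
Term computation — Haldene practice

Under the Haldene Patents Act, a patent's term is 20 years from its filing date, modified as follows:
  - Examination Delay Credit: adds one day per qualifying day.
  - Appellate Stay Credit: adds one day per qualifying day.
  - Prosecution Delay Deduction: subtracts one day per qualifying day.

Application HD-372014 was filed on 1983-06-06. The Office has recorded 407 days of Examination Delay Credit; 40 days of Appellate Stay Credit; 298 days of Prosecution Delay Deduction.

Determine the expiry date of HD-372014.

Base term: filing date + 20 years → 6 June 2003.
Examination Delay Credit: +407 days → 17 July 2004.
Appellate Stay Credit: +40 days → 26 August 2004.
Prosecution Delay Deduction: −298 days → 2 November 2003.

2003-11-02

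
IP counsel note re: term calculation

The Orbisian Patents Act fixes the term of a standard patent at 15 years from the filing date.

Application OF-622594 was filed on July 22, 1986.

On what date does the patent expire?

Filing date + 15 years → 22 July 2001.

July 22, 2001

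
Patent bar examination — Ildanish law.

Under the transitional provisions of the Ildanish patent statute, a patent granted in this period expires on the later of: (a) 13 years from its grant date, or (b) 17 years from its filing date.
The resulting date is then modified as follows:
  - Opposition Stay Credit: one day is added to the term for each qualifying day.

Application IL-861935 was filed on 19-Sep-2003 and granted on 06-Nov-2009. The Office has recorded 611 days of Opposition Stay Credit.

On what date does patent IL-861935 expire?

(a) grant + 13 years → 6 November 2022.
(b) filing + 17 years → 19 September 2020.
Later of the two: 6 November 2022.
Opposition Stay Credit: +611 days → 9 July 2024.

July 9, 2024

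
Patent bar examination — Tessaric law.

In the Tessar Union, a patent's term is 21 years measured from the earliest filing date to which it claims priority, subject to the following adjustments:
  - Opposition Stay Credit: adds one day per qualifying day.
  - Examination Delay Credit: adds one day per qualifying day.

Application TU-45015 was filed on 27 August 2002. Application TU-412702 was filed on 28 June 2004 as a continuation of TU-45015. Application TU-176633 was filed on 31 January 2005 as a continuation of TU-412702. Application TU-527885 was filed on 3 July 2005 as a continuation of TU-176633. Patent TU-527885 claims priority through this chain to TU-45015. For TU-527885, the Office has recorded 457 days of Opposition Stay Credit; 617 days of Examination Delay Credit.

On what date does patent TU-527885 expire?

2026-08-05

Earliest priority filing: 27 August 2002.
Base term: 27 August 2002 + 21 years → 27 August 2023.
Opposition Stay Credit: +457 days → 26 November 2024.
Examination Delay Credit: +617 days → 5 August 2026.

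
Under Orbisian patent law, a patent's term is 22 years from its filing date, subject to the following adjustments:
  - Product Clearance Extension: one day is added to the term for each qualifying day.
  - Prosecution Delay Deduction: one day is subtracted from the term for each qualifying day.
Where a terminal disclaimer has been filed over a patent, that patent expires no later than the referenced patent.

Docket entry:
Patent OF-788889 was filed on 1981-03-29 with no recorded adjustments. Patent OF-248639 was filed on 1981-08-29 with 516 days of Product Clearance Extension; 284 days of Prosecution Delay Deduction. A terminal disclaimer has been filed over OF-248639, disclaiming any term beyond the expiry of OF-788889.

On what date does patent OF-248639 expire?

Natural term of OF-248639:
  Base: filing + 22 years → 29 August 2003.
  Product Clearance Extension: +516 days → 26 January 2005.
  Prosecution Delay Deduction: −284 days → 17 April 2004.
Expiry of referenced patent OF-788889:
  Base: filing + 22 years → 29 March 2003.
Terminal disclaimer: OF-248639 expires on the earlier of 17 April 2004 and 29 March 2003.

2003-03-29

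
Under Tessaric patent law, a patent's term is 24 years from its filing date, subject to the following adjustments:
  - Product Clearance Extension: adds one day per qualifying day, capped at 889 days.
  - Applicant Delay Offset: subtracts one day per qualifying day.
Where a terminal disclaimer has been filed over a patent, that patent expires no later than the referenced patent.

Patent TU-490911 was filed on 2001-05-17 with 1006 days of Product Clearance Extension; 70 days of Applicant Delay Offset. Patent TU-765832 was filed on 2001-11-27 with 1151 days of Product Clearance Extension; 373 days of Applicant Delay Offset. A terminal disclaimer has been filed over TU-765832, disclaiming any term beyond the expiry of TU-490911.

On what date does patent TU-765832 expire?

2027-04-27

Natural term of TU-765832:
  Base: filing + 24 years → 27 November 2025.
  Product Clearance Extension: 1151 days claimed exceeds the 889-day cap, so +889 days → 4 May 2028.
  Applicant Delay Offset: −373 days → 27 April 2027.
Expiry of referenced patent TU-490911:
  Base: filing + 24 years → 17 May 2025.
  Product Clearance Extension: 1006 days claimed exceeds the 889-day cap, so +889 days → 23 October 2027.
  Applicant Delay Offset: −70 days → 14 August 2027.
Terminal disclaimer: TU-765832 expires on the earlier of 27 April 2027 and 14 August 2027.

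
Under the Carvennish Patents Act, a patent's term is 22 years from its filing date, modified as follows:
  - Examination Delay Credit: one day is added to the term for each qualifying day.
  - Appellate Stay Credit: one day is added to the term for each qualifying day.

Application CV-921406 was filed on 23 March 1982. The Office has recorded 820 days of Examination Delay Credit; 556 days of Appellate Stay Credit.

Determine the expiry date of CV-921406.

2007-12-29

Base term: filing date + 22 years → 23 March 2004.
Examination Delay Credit: +820 days → 21 June 2006.
Appellate Stay Credit: +556 days → 29 December 2007.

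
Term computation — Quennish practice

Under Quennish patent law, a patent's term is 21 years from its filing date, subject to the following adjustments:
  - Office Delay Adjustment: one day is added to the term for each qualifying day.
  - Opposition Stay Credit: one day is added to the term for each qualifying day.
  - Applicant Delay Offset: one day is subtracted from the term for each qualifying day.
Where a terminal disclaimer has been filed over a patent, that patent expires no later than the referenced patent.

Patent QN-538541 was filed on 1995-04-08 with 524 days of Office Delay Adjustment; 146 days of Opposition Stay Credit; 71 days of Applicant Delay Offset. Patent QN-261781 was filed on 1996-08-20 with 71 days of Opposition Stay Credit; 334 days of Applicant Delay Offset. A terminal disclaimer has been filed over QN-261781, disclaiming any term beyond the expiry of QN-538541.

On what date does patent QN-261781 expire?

November 30, 2016

Natural term of QN-261781:
  Base: filing + 21 years → 20 August 2017.
  Opposition Stay Credit: +71 days → 30 October 2017.
  Applicant Delay Offset: −334 days → 30 November 2016.
Expiry of referenced patent QN-538541:
  Base: filing + 21 years → 8 April 2016.
  Office Delay Adjustment: +524 days → 14 September 2017.
  Opposition Stay Credit: +146 days → 7 February 2018.
  Applicant Delay Offset: −71 days → 28 November 2017.
Terminal disclaimer: QN-261781 expires on the earlier of 30 November 2016 and 28 November 2017.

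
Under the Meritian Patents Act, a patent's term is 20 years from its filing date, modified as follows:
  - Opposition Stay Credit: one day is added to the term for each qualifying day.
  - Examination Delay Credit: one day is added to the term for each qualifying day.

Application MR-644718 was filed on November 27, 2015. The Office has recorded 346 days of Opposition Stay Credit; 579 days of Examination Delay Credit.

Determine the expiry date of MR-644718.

June 9, 2038

Base term: filing date + 20 years → 27 November 2035.
Opposition Stay Credit: +346 days → 7 November 2036.
Examination Delay Credit: +579 days → 9 June 2038.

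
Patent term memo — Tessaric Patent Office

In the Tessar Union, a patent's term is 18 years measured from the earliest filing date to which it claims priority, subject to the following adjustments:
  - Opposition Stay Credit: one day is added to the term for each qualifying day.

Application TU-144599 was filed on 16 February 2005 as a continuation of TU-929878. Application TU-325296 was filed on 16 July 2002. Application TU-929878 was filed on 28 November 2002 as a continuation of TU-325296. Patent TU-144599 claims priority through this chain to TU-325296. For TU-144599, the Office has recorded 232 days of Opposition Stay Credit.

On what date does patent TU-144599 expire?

Earliest priority filing: 16 July 2002.
Base term: 16 July 2002 + 18 years → 16 July 2020.
Opposition Stay Credit: +232 days → 5 March 2021.

2021-03-05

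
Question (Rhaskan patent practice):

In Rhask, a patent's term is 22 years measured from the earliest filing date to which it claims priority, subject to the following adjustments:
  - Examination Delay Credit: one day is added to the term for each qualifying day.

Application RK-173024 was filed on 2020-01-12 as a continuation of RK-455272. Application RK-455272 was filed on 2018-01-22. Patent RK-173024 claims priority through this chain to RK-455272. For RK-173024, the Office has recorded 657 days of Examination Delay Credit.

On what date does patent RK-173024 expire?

Earliest priority filing: 22 January 2018.
Base term: 22 January 2018 + 22 years → 22 January 2040.
Examination Delay Credit: +657 days → 9 November 2041.

November 9, 2041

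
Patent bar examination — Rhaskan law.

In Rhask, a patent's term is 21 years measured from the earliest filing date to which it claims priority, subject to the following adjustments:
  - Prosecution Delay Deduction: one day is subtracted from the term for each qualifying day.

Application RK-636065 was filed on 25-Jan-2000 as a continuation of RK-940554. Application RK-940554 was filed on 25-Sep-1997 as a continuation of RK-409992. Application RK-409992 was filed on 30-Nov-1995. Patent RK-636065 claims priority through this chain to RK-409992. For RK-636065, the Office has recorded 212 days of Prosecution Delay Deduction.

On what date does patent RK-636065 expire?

May 2, 2016

Earliest priority filing: 30 November 1995.
Base term: 30 November 1995 + 21 years → 30 November 2016.
Prosecution Delay Deduction: −212 days → 2 May 2016.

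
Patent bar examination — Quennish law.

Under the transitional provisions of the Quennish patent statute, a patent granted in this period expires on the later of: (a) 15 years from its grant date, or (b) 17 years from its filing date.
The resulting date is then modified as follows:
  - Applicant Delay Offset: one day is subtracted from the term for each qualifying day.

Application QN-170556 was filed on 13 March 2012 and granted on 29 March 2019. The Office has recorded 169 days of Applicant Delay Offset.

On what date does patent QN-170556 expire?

(a) grant + 15 years → 29 March 2034.
(b) filing + 17 years → 13 March 2029.
Later of the two: 29 March 2034.
Applicant Delay Offset: −169 days → 11 October 2033.

October 11, 2033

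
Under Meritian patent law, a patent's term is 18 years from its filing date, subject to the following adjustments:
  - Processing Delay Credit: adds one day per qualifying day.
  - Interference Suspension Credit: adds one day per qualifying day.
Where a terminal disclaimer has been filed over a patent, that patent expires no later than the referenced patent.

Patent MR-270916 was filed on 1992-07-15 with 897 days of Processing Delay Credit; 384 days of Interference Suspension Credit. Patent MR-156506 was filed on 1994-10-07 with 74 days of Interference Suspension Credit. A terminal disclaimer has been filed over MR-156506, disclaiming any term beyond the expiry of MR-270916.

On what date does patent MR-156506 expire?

2012-12-20

Natural term of MR-156506:
  Base: filing + 18 years → 7 October 2012.
  Interference Suspension Credit: +74 days → 20 December 2012.
Expiry of referenced patent MR-270916:
  Base: filing + 18 years → 15 July 2010.
  Processing Delay Credit: +897 days → 28 December 2012.
  Interference Suspension Credit: +384 days → 16 January 2014.
Terminal disclaimer: MR-156506 expires on the earlier of 20 December 2012 and 16 January 2014.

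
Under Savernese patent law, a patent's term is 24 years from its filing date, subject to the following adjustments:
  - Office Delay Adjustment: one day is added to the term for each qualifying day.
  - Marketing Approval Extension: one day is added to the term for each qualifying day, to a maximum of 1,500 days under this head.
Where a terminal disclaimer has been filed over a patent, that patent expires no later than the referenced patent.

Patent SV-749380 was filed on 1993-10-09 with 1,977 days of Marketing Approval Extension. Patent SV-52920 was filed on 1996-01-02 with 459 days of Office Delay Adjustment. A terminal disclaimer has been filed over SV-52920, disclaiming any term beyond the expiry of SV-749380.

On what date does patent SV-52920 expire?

2021-04-05

Natural term of SV-52920:
  Base: filing + 24 years → 2 January 2020.
  Office Delay Adjustment: +459 days → 5 April 2021.
Expiry of referenced patent SV-749380:
  Base: filing + 24 years → 9 October 2017.
  Marketing Approval Extension: 1977 days claimed exceeds the 1500-day cap, so +1500 days → 17 November 2021.
Terminal disclaimer: SV-52920 expires on the earlier of 5 April 2021 and 17 November 2021.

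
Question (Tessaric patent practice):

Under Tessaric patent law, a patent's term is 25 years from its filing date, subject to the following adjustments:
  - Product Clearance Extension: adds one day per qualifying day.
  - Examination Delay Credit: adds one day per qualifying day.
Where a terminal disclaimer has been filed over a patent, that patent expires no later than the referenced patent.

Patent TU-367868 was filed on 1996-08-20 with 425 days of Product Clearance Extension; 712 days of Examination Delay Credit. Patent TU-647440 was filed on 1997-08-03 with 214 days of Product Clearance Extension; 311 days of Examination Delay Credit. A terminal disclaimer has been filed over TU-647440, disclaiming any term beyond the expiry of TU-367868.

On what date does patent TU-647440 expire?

January 10, 2024

Natural term of TU-647440:
  Base: filing + 25 years → 3 August 2022.
  Product Clearance Extension: +214 days → 5 March 2023.
  Examination Delay Credit: +311 days → 10 January 2024.
Expiry of referenced patent TU-367868:
  Base: filing + 25 years → 20 August 2021.
  Product Clearance Extension: +425 days → 19 October 2022.
  Examination Delay Credit: +712 days → 30 September 2024.
Terminal disclaimer: TU-647440 expires on the earlier of 10 January 2024 and 30 September 2024.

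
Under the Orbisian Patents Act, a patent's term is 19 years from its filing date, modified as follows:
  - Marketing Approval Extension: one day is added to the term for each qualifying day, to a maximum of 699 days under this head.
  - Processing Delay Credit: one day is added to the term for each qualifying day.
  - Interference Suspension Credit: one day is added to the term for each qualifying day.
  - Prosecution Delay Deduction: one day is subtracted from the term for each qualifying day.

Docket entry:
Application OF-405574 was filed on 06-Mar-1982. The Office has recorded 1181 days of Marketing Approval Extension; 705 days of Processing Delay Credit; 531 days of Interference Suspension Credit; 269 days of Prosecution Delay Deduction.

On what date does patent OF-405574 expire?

Base term: filing date + 19 years → 6 March 2001.
Marketing Approval Extension: 1181 days claimed exceeds the 699-day cap, so +699 days → 3 February 2003.
Processing Delay Credit: +705 days → 8 January 2005.
Interference Suspension Credit: +531 days → 23 June 2006.
Prosecution Delay Deduction: −269 days → 27 September 2005.

2005-09-27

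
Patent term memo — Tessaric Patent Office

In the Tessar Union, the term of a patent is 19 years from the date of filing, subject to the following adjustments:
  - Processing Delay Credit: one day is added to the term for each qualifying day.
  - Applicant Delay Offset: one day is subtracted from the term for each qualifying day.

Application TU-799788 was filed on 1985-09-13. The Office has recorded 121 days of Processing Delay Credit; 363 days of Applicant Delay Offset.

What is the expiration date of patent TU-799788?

Base term: filing date + 19 years → 13 September 2004.
Processing Delay Credit: +121 days → 12 January 2005.
Applicant Delay Offset: −363 days → 15 January 2004.

January 15, 2004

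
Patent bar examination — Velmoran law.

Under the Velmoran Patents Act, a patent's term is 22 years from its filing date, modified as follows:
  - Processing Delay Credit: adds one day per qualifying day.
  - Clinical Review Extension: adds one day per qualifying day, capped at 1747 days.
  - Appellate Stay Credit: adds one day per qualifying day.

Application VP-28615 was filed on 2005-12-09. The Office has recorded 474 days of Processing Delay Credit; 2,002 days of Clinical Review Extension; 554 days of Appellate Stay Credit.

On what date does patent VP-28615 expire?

Base term: filing date + 22 years → 9 December 2027.
Processing Delay Credit: +474 days → 27 March 2029.
Clinical Review Extension: 2002 days claimed exceeds the 1747-day cap, so +1747 days → 7 January 2034.
Appellate Stay Credit: +554 days → 15 July 2035.

July 15, 2035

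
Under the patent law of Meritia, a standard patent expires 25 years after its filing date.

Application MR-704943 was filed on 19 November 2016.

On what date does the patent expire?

Filing date + 25 years → 19 November 2041.

November 19, 2041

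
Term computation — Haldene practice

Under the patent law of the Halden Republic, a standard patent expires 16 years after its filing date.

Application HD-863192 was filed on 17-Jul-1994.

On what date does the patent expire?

Filing date + 16 years → 17 July 2010.

2010-07-17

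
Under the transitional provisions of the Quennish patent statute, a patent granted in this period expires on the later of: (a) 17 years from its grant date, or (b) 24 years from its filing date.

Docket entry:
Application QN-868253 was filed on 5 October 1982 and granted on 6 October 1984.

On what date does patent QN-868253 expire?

(a) grant + 17 years → 6 October 2001.
(b) filing + 24 years → 5 October 2006.
Later of the two: 5 October 2006.

2006-10-05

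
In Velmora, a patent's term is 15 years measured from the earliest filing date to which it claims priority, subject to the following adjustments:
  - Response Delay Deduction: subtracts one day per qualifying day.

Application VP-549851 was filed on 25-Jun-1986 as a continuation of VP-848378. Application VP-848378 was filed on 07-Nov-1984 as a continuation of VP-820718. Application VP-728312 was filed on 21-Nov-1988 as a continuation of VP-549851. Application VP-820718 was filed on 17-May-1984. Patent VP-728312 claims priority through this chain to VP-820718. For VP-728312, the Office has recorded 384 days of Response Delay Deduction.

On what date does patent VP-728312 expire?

1998-04-28

Earliest priority filing: 17 May 1984.
Base term: 17 May 1984 + 15 years → 17 May 1999.
Response Delay Deduction: −384 days → 28 April 1998.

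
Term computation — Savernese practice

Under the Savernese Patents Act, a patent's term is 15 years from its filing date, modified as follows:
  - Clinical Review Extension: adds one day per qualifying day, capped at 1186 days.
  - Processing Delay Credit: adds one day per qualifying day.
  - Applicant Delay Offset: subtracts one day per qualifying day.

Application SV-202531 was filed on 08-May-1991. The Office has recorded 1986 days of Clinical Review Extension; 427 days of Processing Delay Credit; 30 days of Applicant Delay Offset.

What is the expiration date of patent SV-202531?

September 7, 2010

Base term: filing date + 15 years → 8 May 2006.
Clinical Review Extension: 1986 days claimed exceeds the 1186-day cap, so +1186 days → 6 August 2009.
Processing Delay Credit: +427 days → 7 October 2010.
Applicant Delay Offset: −30 days → 7 September 2010.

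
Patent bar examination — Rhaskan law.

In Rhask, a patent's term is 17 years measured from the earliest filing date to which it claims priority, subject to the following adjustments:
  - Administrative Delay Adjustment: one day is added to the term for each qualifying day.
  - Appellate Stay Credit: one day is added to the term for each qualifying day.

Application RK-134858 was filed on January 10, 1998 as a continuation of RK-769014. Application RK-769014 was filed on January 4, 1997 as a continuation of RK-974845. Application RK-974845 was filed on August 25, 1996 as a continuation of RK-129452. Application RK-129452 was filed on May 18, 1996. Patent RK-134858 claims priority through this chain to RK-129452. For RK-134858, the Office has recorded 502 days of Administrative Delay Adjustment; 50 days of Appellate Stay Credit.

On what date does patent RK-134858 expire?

2014-11-21

Earliest priority filing: 18 May 1996.
Base term: 18 May 1996 + 17 years → 18 May 2013.
Administrative Delay Adjustment: +502 days → 2 October 2014.
Appellate Stay Credit: +50 days → 21 November 2014.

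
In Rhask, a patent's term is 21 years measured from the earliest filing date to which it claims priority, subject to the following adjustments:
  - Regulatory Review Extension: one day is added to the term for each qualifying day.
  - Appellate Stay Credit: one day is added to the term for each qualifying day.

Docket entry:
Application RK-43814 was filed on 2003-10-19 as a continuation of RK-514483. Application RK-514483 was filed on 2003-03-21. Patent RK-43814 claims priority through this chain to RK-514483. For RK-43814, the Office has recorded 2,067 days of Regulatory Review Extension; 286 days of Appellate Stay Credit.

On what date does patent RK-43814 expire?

2030-08-30

Earliest priority filing: 21 March 2003.
Base term: 21 March 2003 + 21 years → 21 March 2024.
Regulatory Review Extension: +2067 days → 17 November 2029.
Appellate Stay Credit: +286 days → 30 August 2030.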